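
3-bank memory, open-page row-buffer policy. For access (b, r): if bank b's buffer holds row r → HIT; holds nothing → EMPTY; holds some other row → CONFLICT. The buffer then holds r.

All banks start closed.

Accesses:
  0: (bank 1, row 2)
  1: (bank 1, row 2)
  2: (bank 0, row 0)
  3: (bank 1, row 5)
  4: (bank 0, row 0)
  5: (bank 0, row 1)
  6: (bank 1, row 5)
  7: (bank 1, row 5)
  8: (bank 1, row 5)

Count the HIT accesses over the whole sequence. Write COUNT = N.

COUNT = 5

  [0] b1 r2: no row ⇒ E
  [1] b1 r2: had r2 ⇒ H
  [2] b0 r0: no row ⇒ E
  [3] b1 r5: had r2 ⇒ C
  [4] b0 r0: had r0 ⇒ H
  [5] b0 r1: had r0 ⇒ C
  [6] b1 r5: had r5 ⇒ H
  [7] b1 r5: had r5 ⇒ H
  [8] b1 r5: had r5 ⇒ H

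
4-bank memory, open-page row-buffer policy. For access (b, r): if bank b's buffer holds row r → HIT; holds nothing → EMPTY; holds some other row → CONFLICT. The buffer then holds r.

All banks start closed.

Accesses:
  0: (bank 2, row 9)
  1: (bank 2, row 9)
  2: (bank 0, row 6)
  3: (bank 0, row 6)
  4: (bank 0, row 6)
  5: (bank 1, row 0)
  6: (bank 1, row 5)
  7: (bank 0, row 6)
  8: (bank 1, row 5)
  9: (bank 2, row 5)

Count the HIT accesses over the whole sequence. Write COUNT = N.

COUNT = 5

  [0] b2 r9: no row ⇒ E
  [1] b2 r9: had r9 ⇒ H
  [2] b0 r6: no row ⇒ E
  [3] b0 r6: had r6 ⇒ H
  [4] b0 r6: had r6 ⇒ H
  [5] b1 r0: no row ⇒ E
  [6] b1 r5: had r0 ⇒ C
  [7] b0 r6: had r6 ⇒ H
  [8] b1 r5: had r5 ⇒ H
  [9] b2 r5: had r9 ⇒ C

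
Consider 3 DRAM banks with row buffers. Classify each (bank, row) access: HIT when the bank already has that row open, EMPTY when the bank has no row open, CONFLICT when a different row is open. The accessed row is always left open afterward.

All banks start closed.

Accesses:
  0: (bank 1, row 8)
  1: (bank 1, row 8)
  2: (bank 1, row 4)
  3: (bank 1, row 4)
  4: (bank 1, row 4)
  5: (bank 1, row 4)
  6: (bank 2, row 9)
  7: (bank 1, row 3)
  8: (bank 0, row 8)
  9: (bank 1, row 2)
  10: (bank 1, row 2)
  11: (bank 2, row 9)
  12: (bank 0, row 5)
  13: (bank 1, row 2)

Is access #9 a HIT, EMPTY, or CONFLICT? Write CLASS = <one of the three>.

  [0] b1 r8: no row ⇒ E
  [1] b1 r8: had r8 ⇒ H
  [2] b1 r4: had r8 ⇒ C
  [3] b1 r4: had r4 ⇒ H
  [4] b1 r4: had r4 ⇒ H
  [5] b1 r4: had r4 ⇒ H
  [6] b2 r9: no row ⇒ E
  [7] b1 r3: had r4 ⇒ C
  [8] b0 r8: no row ⇒ E
  [9] b1 r2: had r3 ⇒ C
  [10] b1 r2: had r2 ⇒ H
  [11] b2 r9: had r9 ⇒ H
  [12] b0 r5: had r8 ⇒ C
  [13] b1 r2: had r2 ⇒ H

CLASS = CONFLICT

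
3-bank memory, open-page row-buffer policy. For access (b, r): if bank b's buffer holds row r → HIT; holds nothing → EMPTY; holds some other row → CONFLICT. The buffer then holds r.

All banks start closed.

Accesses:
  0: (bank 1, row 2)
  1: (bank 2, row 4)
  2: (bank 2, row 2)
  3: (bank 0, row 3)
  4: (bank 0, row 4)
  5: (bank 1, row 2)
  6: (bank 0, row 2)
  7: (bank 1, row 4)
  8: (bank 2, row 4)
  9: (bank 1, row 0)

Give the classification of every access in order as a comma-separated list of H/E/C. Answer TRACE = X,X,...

TRACE = E,E,C,E,C,H,C,C,C,C

  [0] b1 r2: no row ⇒ E
  [1] b2 r4: no row ⇒ E
  [2] b2 r2: had r4 ⇒ C
  [3] b0 r3: no row ⇒ E
  [4] b0 r4: had r3 ⇒ C
  [5] b1 r2: had r2 ⇒ H
  [6] b0 r2: had r4 ⇒ C
  [7] b1 r4: had r2 ⇒ C
  [8] b2 r4: had r2 ⇒ C
  [9] b1 r0: had r4 ⇒ C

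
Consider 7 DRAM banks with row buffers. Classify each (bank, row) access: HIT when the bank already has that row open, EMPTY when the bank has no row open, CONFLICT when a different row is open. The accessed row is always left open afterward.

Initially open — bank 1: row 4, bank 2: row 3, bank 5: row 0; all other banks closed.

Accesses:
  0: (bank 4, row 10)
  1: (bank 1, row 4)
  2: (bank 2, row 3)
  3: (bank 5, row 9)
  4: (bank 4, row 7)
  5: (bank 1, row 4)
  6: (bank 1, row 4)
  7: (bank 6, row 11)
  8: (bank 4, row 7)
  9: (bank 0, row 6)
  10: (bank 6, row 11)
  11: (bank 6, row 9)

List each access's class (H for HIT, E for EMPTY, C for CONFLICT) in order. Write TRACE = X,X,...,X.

TRACE = E,H,H,C,C,H,H,E,H,E,H,C

step 0: bank4 None->10 [EMPTY]
step 1: bank1 4->4 [HIT]
step 2: bank2 3->3 [HIT]
step 3: bank5 0->9 [CONFLICT]
step 4: bank4 10->7 [CONFLICT]
step 5: bank1 4->4 [HIT]
step 6: bank1 4->4 [HIT]
step 7: bank6 None->11 [EMPTY]
step 8: bank4 7->7 [HIT]
step 9: bank0 None->6 [EMPTY]
step 10: bank6 11->11 [HIT]
step 11: bank6 11->9 [CONFLICT]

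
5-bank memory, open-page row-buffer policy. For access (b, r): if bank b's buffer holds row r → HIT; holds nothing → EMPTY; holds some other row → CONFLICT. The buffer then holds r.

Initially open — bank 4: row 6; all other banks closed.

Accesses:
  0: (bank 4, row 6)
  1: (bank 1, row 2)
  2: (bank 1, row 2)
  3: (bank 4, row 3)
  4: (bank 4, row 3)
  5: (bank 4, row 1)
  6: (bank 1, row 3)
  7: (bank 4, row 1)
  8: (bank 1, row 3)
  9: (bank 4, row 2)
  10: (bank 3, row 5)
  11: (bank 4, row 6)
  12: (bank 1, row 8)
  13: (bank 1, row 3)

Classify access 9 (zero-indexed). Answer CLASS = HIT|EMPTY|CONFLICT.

#0 (4,6) H  (was 6)
#1 (1,2) E
#2 (1,2) H  (was 2)
#3 (4,3) C  (was 6)
#4 (4,3) H  (was 3)
#5 (4,1) C  (was 3)
#6 (1,3) C  (was 2)
#7 (4,1) H  (was 1)
#8 (1,3) H  (was 3)
#9 (4,2) C  (was 1)
#10 (3,5) E
#11 (4,6) C  (was 2)
#12 (1,8) C  (was 3)
#13 (1,3) C  (was 8)

CLASS = CONFLICT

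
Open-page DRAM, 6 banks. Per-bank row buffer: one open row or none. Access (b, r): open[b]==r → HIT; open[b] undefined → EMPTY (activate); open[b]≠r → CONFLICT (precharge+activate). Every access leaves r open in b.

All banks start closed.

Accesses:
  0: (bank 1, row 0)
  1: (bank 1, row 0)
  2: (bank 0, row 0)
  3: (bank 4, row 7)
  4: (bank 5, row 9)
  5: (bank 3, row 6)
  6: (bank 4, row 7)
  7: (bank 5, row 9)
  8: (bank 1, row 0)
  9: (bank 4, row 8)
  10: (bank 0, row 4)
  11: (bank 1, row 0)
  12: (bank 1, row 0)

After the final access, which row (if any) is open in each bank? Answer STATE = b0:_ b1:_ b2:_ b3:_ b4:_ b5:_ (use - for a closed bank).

STATE = b0:4 b1:0 b2:- b3:6 b4:8 b5:9

0: bank 1 row 0 — prev None → EMPTY
1: bank 1 row 0 — prev 0 → HIT
2: bank 0 row 0 — prev None → EMPTY
3: bank 4 row 7 — prev None → EMPTY
4: bank 5 row 9 — prev None → EMPTY
5: bank 3 row 6 — prev None → EMPTY
6: bank 4 row 7 — prev 7 → HIT
7: bank 5 row 9 — prev 9 → HIT
8: bank 1 row 0 — prev 0 → HIT
9: bank 4 row 8 — prev 7 → CONFLICT
10: bank 0 row 4 — prev 0 → CONFLICT
11: bank 1 row 0 — prev 0 → HIT
12: bank 1 row 0 — prev 0 → HIT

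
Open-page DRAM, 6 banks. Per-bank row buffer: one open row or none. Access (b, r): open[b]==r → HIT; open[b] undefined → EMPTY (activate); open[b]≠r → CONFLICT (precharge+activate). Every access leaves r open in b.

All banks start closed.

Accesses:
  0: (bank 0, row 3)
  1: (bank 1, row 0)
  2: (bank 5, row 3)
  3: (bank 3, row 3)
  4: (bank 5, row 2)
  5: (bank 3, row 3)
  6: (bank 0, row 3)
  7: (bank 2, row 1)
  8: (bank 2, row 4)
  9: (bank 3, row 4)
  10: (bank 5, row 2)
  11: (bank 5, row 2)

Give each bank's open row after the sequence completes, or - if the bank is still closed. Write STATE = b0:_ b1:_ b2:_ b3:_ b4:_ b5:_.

step 0: bank0 None->3 [EMPTY]
step 1: bank1 None->0 [EMPTY]
step 2: bank5 None->3 [EMPTY]
step 3: bank3 None->3 [EMPTY]
step 4: bank5 3->2 [CONFLICT]
step 5: bank3 3->3 [HIT]
step 6: bank0 3->3 [HIT]
step 7: bank2 None->1 [EMPTY]
step 8: bank2 1->4 [CONFLICT]
step 9: bank3 3->4 [CONFLICT]
step 10: bank5 2->2 [HIT]
step 11: bank5 2->2 [HIT]

STATE = b0:3 b1:0 b2:4 b3:4 b4:- b5:2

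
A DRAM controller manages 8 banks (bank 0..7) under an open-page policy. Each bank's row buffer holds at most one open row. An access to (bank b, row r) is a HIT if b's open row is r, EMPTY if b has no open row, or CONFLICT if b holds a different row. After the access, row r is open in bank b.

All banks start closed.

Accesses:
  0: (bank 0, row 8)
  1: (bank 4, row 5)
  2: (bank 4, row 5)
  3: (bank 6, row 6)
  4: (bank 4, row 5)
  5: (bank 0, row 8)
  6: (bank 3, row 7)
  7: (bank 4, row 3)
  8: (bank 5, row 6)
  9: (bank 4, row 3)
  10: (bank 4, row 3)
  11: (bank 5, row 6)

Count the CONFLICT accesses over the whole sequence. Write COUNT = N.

#0 (0,8) E
#1 (4,5) E
#2 (4,5) H  (was 5)
#3 (6,6) E
#4 (4,5) H  (was 5)
#5 (0,8) H  (was 8)
#6 (3,7) E
#7 (4,3) C  (was 5)
#8 (5,6) E
#9 (4,3) H  (was 3)
#10 (4,3) H  (was 3)
#11 (5,6) H  (was 6)

COUNT = 1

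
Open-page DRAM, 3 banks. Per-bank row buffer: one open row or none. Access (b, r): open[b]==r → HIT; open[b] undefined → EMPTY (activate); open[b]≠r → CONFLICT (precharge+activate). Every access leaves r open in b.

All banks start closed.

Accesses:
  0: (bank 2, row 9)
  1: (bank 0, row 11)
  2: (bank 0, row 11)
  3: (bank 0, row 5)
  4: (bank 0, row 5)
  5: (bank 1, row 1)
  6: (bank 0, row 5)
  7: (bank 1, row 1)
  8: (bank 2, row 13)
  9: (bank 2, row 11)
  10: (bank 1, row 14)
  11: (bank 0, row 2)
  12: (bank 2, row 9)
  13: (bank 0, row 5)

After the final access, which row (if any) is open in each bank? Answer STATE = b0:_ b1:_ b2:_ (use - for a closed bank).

0: bank 2 row 9 — prev None → EMPTY
1: bank 0 row 11 — prev None → EMPTY
2: bank 0 row 11 — prev 11 → HIT
3: bank 0 row 5 — prev 11 → CONFLICT
4: bank 0 row 5 — prev 5 → HIT
5: bank 1 row 1 — prev None → EMPTY
6: bank 0 row 5 — prev 5 → HIT
7: bank 1 row 1 — prev 1 → HIT
8: bank 2 row 13 — prev 9 → CONFLICT
9: bank 2 row 11 — prev 13 → CONFLICT
10: bank 1 row 14 — prev 1 → CONFLICT
11: bank 0 row 2 — prev 5 → CONFLICT
12: bank 2 row 9 — prev 11 → CONFLICT
13: bank 0 row 5 — prev 2 → CONFLICT

STATE = b0:5 b1:14 b2:9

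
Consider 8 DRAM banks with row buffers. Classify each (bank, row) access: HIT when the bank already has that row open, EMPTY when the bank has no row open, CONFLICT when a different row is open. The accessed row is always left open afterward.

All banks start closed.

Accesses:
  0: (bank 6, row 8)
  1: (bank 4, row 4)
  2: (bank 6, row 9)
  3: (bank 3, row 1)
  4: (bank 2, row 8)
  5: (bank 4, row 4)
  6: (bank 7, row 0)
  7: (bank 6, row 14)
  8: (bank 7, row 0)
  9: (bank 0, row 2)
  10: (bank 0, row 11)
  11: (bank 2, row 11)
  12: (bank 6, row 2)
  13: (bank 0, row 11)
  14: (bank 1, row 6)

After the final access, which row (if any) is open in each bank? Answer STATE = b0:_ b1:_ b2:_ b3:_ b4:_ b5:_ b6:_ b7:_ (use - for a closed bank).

STATE = b0:11 b1:6 b2:11 b3:1 b4:4 b5:- b6:2 b7:0

#0 (6,8) E
#1 (4,4) E
#2 (6,9) C  (was 8)
#3 (3,1) E
#4 (2,8) E
#5 (4,4) H  (was 4)
#6 (7,0) E
#7 (6,14) C  (was 9)
#8 (7,0) H  (was 0)
#9 (0,2) E
#10 (0,11) C  (was 2)
#11 (2,11) C  (was 8)
#12 (6,2) C  (was 14)
#13 (0,11) H  (was 11)
#14 (1,6) E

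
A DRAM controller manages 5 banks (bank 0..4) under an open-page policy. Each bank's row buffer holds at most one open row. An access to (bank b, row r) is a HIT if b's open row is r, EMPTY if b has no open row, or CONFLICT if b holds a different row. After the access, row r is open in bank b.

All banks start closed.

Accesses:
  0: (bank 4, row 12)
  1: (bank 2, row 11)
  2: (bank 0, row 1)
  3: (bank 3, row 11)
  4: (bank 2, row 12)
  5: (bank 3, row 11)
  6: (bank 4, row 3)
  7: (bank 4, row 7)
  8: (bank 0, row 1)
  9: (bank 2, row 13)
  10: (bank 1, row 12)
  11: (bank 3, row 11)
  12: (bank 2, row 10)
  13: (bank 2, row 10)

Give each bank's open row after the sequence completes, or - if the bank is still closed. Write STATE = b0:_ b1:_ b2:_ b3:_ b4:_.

#0 (4,12) E
#1 (2,11) E
#2 (0,1) E
#3 (3,11) E
#4 (2,12) C  (was 11)
#5 (3,11) H  (was 11)
#6 (4,3) C  (was 12)
#7 (4,7) C  (was 3)
#8 (0,1) H  (was 1)
#9 (2,13) C  (was 12)
#10 (1,12) E
#11 (3,11) H  (was 11)
#12 (2,10) C  (was 13)
#13 (2,10) H  (was 10)

STATE = b0:1 b1:12 b2:10 b3:11 b4:7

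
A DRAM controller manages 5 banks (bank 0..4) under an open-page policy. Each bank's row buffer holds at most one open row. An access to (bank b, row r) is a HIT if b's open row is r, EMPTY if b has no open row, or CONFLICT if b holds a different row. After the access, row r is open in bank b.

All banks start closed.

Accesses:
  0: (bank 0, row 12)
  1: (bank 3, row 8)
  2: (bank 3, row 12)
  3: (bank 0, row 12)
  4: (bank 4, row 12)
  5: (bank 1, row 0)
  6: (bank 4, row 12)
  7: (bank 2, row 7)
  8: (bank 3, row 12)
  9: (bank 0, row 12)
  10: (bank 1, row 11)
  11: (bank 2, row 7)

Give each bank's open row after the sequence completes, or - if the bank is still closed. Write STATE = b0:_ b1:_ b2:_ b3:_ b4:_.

  [0] b0 r12: no row ⇒ E
  [1] b3 r8: no row ⇒ E
  [2] b3 r12: had r8 ⇒ C
  [3] b0 r12: had r12 ⇒ H
  [4] b4 r12: no row ⇒ E
  [5] b1 r0: no row ⇒ E
  [6] b4 r12: had r12 ⇒ H
  [7] b2 r7: no row ⇒ E
  [8] b3 r12: had r12 ⇒ H
  [9] b0 r12: had r12 ⇒ H
  [10] b1 r11: had r0 ⇒ C
  [11] b2 r7: had r7 ⇒ H

STATE = b0:12 b1:11 b2:7 b3:12 b4:12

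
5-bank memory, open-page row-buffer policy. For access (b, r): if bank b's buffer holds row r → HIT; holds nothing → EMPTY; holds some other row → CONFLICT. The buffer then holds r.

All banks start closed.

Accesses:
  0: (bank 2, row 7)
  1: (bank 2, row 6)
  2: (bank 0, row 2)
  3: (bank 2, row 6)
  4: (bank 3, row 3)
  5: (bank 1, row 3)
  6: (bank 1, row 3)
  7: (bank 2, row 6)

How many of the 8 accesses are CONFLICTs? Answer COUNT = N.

0: bank 2 row 7 — prev None → EMPTY
1: bank 2 row 6 — prev 7 → CONFLICT
2: bank 0 row 2 — prev None → EMPTY
3: bank 2 row 6 — prev 6 → HIT
4: bank 3 row 3 — prev None → EMPTY
5: bank 1 row 3 — prev None → EMPTY
6: bank 1 row 3 — prev 3 → HIT
7: bank 2 row 6 — prev 6 → HIT

COUNT = 1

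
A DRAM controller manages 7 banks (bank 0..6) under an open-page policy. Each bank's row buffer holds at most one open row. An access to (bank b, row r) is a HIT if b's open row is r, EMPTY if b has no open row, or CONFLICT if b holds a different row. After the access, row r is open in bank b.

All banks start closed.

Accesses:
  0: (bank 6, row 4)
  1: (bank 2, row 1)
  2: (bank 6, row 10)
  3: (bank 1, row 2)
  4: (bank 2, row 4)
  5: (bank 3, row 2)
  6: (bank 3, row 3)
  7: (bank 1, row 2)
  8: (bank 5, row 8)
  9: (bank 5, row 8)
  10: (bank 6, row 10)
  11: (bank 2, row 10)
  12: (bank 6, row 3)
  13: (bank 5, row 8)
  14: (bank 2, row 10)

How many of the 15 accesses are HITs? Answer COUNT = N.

#0 (6,4) E
#1 (2,1) E
#2 (6,10) C  (was 4)
#3 (1,2) E
#4 (2,4) C  (was 1)
#5 (3,2) E
#6 (3,3) C  (was 2)
#7 (1,2) H  (was 2)
#8 (5,8) E
#9 (5,8) H  (was 8)
#10 (6,10) H  (was 10)
#11 (2,10) C  (was 4)
#12 (6,3) C  (was 10)
#13 (5,8) H  (was 8)
#14 (2,10) H  (was 10)

COUNT = 5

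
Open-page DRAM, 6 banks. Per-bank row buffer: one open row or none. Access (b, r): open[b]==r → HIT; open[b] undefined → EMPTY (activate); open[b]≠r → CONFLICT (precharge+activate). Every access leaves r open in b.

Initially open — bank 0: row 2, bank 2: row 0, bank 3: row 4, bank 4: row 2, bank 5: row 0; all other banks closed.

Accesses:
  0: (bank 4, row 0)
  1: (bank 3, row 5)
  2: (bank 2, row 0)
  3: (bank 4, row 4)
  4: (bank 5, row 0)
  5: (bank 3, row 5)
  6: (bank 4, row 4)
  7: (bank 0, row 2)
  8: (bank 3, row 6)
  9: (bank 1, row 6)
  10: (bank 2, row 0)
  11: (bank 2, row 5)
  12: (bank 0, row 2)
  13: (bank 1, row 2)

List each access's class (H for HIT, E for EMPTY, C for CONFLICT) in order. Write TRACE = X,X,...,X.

#0 (4,0) C  (was 2)
#1 (3,5) C  (was 4)
#2 (2,0) H  (was 0)
#3 (4,4) C  (was 0)
#4 (5,0) H  (was 0)
#5 (3,5) H  (was 5)
#6 (4,4) H  (was 4)
#7 (0,2) H  (was 2)
#8 (3,6) C  (was 5)
#9 (1,6) E
#10 (2,0) H  (was 0)
#11 (2,5) C  (was 0)
#12 (0,2) H  (was 2)
#13 (1,2) C  (was 6)

TRACE = C,C,H,C,H,H,H,H,C,E,H,C,H,C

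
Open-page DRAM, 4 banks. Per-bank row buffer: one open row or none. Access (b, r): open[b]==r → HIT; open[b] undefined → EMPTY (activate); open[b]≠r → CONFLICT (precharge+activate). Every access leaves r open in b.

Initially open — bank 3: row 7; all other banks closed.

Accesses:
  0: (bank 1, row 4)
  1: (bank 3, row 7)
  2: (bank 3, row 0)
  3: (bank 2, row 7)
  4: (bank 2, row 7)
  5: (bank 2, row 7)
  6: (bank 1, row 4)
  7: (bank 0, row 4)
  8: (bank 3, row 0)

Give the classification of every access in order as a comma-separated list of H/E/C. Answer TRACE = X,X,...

TRACE = E,H,C,E,H,H,H,E,H

0: bank 1 row 4 — prev None → EMPTY
1: bank 3 row 7 — prev 7 → HIT
2: bank 3 row 0 — prev 7 → CONFLICT
3: bank 2 row 7 — prev None → EMPTY
4: bank 2 row 7 — prev 7 → HIT
5: bank 2 row 7 — prev 7 → HIT
6: bank 1 row 4 — prev 4 → HIT
7: bank 0 row 4 — prev None → EMPTY
8: bank 3 row 0 — prev 0 → HIT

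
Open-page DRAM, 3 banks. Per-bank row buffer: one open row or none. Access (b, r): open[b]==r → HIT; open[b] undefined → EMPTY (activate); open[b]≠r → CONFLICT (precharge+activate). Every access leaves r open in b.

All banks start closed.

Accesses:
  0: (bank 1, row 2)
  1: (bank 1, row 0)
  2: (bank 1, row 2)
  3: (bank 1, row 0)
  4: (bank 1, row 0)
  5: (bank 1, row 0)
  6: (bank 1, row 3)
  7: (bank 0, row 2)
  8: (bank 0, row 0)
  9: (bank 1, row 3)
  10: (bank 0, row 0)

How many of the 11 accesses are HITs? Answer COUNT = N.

COUNT = 4

step 0: bank1 None->2 [EMPTY]
step 1: bank1 2->0 [CONFLICT]
step 2: bank1 0->2 [CONFLICT]
step 3: bank1 2->0 [CONFLICT]
step 4: bank1 0->0 [HIT]
step 5: bank1 0->0 [HIT]
step 6: bank1 0->3 [CONFLICT]
step 7: bank0 None->2 [EMPTY]
step 8: bank0 2->0 [CONFLICT]
step 9: bank1 3->3 [HIT]
step 10: bank0 0->0 [HIT]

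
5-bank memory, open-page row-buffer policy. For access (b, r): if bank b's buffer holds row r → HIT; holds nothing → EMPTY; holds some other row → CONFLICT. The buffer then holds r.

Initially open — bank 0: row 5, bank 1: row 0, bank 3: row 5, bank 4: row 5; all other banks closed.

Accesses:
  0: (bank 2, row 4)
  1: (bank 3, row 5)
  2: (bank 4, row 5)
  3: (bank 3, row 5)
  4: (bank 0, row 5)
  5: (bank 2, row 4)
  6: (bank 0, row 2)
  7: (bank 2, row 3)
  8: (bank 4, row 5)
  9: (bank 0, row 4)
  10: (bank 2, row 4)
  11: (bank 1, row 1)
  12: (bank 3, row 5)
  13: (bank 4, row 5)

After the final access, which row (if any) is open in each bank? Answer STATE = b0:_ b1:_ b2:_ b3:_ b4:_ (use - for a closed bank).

step 0: bank2 None->4 [EMPTY]
step 1: bank3 5->5 [HIT]
step 2: bank4 5->5 [HIT]
step 3: bank3 5->5 [HIT]
step 4: bank0 5->5 [HIT]
step 5: bank2 4->4 [HIT]
step 6: bank0 5->2 [CONFLICT]
step 7: bank2 4->3 [CONFLICT]
step 8: bank4 5->5 [HIT]
step 9: bank0 2->4 [CONFLICT]
step 10: bank2 3->4 [CONFLICT]
step 11: bank1 0->1 [CONFLICT]
step 12: bank3 5->5 [HIT]
step 13: bank4 5->5 [HIT]

STATE = b0:4 b1:1 b2:4 b3:5 b4:5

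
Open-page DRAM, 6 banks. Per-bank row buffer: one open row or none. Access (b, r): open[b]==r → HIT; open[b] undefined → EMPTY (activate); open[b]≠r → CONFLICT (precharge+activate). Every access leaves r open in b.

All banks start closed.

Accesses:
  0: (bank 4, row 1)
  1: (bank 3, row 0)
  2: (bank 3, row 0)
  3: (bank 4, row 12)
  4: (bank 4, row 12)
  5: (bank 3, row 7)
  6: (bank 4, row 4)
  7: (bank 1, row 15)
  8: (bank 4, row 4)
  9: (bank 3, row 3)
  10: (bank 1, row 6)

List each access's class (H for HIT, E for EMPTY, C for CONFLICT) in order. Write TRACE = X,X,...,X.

0: bank 4 row 1 — prev None → EMPTY
1: bank 3 row 0 — prev None → EMPTY
2: bank 3 row 0 — prev 0 → HIT
3: bank 4 row 12 — prev 1 → CONFLICT
4: bank 4 row 12 — prev 12 → HIT
5: bank 3 row 7 — prev 0 → CONFLICT
6: bank 4 row 4 — prev 12 → CONFLICT
7: bank 1 row 15 — prev None → EMPTY
8: bank 4 row 4 — prev 4 → HIT
9: bank 3 row 3 — prev 7 → CONFLICT
10: bank 1 row 6 — prev 15 → CONFLICT

TRACE = E,E,H,C,H,C,C,E,H,C,C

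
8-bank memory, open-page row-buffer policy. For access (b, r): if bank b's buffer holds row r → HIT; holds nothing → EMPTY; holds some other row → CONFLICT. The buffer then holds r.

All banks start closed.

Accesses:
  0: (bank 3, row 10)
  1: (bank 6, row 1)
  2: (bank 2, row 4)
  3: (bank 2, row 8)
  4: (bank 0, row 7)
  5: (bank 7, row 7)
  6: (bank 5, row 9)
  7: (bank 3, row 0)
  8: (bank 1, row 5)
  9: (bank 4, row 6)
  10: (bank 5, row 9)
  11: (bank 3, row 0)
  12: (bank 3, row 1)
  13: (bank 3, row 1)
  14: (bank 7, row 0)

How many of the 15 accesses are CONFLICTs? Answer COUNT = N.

#0 (3,10) E
#1 (6,1) E
#2 (2,4) E
#3 (2,8) C  (was 4)
#4 (0,7) E
#5 (7,7) E
#6 (5,9) E
#7 (3,0) C  (was 10)
#8 (1,5) E
#9 (4,6) E
#10 (5,9) H  (was 9)
#11 (3,0) H  (was 0)
#12 (3,1) C  (was 0)
#13 (3,1) H  (was 1)
#14 (7,0) C  (was 7)

COUNT = 4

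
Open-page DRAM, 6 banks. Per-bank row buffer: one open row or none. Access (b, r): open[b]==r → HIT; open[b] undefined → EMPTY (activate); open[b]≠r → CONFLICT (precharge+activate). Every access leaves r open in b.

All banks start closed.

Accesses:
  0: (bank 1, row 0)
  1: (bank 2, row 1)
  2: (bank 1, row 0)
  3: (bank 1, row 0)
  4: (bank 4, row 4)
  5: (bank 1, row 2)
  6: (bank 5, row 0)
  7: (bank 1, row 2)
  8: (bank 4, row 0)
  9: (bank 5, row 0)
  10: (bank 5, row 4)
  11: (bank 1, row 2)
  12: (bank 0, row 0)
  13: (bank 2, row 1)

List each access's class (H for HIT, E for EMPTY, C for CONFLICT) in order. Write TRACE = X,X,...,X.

TRACE = E,E,H,H,E,C,E,H,C,H,C,H,E,H

0: bank 1 row 0 — prev None → EMPTY
1: bank 2 row 1 — prev None → EMPTY
2: bank 1 row 0 — prev 0 → HIT
3: bank 1 row 0 — prev 0 → HIT
4: bank 4 row 4 — prev None → EMPTY
5: bank 1 row 2 — prev 0 → CONFLICT
6: bank 5 row 0 — prev None → EMPTY
7: bank 1 row 2 — prev 2 → HIT
8: bank 4 row 0 — prev 4 → CONFLICT
9: bank 5 row 0 — prev 0 → HIT
10: bank 5 row 4 — prev 0 → CONFLICT
11: bank 1 row 2 — prev 2 → HIT
12: bank 0 row 0 — prev None → EMPTY
13: bank 2 row 1 — prev 1 → HIT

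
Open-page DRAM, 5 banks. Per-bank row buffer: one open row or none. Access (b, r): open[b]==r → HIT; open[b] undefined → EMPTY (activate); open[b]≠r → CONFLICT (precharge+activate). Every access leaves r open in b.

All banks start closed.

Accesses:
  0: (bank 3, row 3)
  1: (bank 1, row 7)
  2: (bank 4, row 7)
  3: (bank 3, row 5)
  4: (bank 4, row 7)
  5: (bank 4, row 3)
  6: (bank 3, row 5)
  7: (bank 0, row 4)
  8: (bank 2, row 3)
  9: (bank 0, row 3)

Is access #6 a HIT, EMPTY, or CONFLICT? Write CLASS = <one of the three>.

#0 (3,3) E
#1 (1,7) E
#2 (4,7) E
#3 (3,5) C  (was 3)
#4 (4,7) H  (was 7)
#5 (4,3) C  (was 7)
#6 (3,5) H  (was 5)
#7 (0,4) E
#8 (2,3) E
#9 (0,3) C  (was 4)

CLASS = HIT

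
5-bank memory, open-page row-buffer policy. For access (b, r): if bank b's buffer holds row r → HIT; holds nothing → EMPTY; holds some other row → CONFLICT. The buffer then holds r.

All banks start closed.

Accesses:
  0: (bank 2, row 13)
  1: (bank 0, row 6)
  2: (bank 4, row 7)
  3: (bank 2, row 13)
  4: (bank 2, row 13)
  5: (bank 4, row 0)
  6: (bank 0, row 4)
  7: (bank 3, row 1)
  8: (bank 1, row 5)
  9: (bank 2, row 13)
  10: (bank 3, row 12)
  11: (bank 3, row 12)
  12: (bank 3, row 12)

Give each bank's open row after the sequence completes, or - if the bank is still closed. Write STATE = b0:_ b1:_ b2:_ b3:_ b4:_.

STATE = b0:4 b1:5 b2:13 b3:12 b4:0

#0 (2,13) E
#1 (0,6) E
#2 (4,7) E
#3 (2,13) H  (was 13)
#4 (2,13) H  (was 13)
#5 (4,0) C  (was 7)
#6 (0,4) C  (was 6)
#7 (3,1) E
#8 (1,5) E
#9 (2,13) H  (was 13)
#10 (3,12) C  (was 1)
#11 (3,12) H  (was 12)
#12 (3,12) H  (was 12)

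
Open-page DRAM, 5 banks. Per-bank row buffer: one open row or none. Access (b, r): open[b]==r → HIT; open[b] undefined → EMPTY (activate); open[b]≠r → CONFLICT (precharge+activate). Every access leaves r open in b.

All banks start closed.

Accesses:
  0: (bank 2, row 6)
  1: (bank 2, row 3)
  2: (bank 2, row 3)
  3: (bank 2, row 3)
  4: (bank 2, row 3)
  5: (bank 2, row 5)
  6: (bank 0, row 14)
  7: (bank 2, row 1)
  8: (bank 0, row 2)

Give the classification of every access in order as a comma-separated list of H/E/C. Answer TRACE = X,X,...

step 0: bank2 None->6 [EMPTY]
step 1: bank2 6->3 [CONFLICT]
step 2: bank2 3->3 [HIT]
step 3: bank2 3->3 [HIT]
step 4: bank2 3->3 [HIT]
step 5: bank2 3->5 [CONFLICT]
step 6: bank0 None->14 [EMPTY]
step 7: bank2 5->1 [CONFLICT]
step 8: bank0 14->2 [CONFLICT]

TRACE = E,C,H,H,H,C,E,C,C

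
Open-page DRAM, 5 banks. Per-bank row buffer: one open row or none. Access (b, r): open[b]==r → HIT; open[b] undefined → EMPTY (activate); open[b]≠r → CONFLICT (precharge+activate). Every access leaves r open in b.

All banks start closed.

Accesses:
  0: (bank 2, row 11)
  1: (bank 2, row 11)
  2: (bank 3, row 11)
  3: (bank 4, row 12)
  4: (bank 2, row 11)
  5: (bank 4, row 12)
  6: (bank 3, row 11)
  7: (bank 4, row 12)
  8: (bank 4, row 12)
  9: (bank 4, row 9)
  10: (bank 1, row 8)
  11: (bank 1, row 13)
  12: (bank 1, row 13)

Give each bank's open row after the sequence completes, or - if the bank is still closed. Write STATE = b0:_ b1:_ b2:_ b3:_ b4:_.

STATE = b0:- b1:13 b2:11 b3:11 b4:9

0: bank 2 row 11 — prev None → EMPTY
1: bank 2 row 11 — prev 11 → HIT
2: bank 3 row 11 — prev None → EMPTY
3: bank 4 row 12 — prev None → EMPTY
4: bank 2 row 11 — prev 11 → HIT
5: bank 4 row 12 — prev 12 → HIT
6: bank 3 row 11 — prev 11 → HIT
7: bank 4 row 12 — prev 12 → HIT
8: bank 4 row 12 — prev 12 → HIT
9: bank 4 row 9 — prev 12 → CONFLICT
10: bank 1 row 8 — prev None → EMPTY
11: bank 1 row 13 — prev 8 → CONFLICT
12: bank 1 row 13 — prev 13 → HIT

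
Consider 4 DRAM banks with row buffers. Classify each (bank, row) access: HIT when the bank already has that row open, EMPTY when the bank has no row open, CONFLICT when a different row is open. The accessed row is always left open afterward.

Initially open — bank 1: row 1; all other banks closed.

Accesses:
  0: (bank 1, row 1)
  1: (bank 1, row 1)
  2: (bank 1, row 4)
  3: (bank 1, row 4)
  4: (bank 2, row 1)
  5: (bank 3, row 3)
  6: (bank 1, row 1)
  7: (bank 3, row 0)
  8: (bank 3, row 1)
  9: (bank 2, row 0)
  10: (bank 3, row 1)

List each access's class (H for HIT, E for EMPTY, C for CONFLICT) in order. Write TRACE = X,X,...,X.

TRACE = H,H,C,H,E,E,C,C,C,C,H

step 0: bank1 1->1 [HIT]
step 1: bank1 1->1 [HIT]
step 2: bank1 1->4 [CONFLICT]
step 3: bank1 4->4 [HIT]
step 4: bank2 None->1 [EMPTY]
step 5: bank3 None->3 [EMPTY]
step 6: bank1 4->1 [CONFLICT]
step 7: bank3 3->0 [CONFLICT]
step 8: bank3 0->1 [CONFLICT]
step 9: bank2 1->0 [CONFLICT]
step 10: bank3 1->1 [HIT]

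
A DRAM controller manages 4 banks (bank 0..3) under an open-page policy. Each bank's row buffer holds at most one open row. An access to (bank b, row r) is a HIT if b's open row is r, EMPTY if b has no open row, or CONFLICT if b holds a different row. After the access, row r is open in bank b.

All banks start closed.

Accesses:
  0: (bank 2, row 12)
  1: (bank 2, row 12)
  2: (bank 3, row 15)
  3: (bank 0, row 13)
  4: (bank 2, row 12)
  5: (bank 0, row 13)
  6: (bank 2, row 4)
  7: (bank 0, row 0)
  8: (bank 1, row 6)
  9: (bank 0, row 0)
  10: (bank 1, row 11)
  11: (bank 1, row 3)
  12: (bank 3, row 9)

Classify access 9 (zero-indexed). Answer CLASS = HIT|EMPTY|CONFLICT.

step 0: bank2 None->12 [EMPTY]
step 1: bank2 12->12 [HIT]
step 2: bank3 None->15 [EMPTY]
step 3: bank0 None->13 [EMPTY]
step 4: bank2 12->12 [HIT]
step 5: bank0 13->13 [HIT]
step 6: bank2 12->4 [CONFLICT]
step 7: bank0 13->0 [CONFLICT]
step 8: bank1 None->6 [EMPTY]
step 9: bank0 0->0 [HIT]
step 10: bank1 6->11 [CONFLICT]
step 11: bank1 11->3 [CONFLICT]
step 12: bank3 15->9 [CONFLICT]

CLASS = HIT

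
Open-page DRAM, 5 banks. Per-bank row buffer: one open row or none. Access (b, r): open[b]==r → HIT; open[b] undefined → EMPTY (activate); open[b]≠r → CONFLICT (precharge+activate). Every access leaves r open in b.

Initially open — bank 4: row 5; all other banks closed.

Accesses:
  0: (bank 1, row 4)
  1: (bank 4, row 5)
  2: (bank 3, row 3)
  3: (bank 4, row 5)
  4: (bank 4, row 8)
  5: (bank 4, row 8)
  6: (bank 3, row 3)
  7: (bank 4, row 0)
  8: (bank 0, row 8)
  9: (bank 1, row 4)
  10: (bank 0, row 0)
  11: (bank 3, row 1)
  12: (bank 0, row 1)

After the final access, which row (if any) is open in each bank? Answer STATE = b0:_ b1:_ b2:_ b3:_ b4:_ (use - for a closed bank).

  [0] b1 r4: no row ⇒ E
  [1] b4 r5: had r5 ⇒ H
  [2] b3 r3: no row ⇒ E
  [3] b4 r5: had r5 ⇒ H
  [4] b4 r8: had r5 ⇒ C
  [5] b4 r8: had r8 ⇒ H
  [6] b3 r3: had r3 ⇒ H
  [7] b4 r0: had r8 ⇒ C
  [8] b0 r8: no row ⇒ E
  [9] b1 r4: had r4 ⇒ H
  [10] b0 r0: had r8 ⇒ C
  [11] b3 r1: had r3 ⇒ C
  [12] b0 r1: had r0 ⇒ C

STATE = b0:1 b1:4 b2:- b3:1 b4:0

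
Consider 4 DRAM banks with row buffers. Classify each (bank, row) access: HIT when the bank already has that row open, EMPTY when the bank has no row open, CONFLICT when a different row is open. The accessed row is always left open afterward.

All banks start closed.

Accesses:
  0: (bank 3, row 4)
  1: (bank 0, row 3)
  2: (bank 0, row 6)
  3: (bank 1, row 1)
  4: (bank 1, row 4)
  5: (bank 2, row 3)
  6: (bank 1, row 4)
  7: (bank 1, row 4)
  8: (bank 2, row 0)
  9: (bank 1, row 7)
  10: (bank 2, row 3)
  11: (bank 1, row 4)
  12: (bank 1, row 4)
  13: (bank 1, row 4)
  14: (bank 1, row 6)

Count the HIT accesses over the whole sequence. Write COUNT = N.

#0 (3,4) E
#1 (0,3) E
#2 (0,6) C  (was 3)
#3 (1,1) E
#4 (1,4) C  (was 1)
#5 (2,3) E
#6 (1,4) H  (was 4)
#7 (1,4) H  (was 4)
#8 (2,0) C  (was 3)
#9 (1,7) C  (was 4)
#10 (2,3) C  (was 0)
#11 (1,4) C  (was 7)
#12 (1,4) H  (was 4)
#13 (1,4) H  (was 4)
#14 (1,6) C  (was 4)

COUNT = 4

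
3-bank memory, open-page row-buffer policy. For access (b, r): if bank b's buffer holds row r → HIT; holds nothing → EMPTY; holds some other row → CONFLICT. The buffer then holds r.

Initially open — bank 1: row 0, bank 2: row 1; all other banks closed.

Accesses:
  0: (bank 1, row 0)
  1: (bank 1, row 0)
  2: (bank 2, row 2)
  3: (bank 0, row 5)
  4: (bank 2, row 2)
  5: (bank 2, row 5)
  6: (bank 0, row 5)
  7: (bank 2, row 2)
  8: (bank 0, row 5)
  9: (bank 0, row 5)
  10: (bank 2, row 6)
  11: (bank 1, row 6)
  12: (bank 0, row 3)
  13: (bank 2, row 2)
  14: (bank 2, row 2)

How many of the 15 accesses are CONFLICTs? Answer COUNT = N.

#0 (1,0) H  (was 0)
#1 (1,0) H  (was 0)
#2 (2,2) C  (was 1)
#3 (0,5) E
#4 (2,2) H  (was 2)
#5 (2,5) C  (was 2)
#6 (0,5) H  (was 5)
#7 (2,2) C  (was 5)
#8 (0,5) H  (was 5)
#9 (0,5) H  (was 5)
#10 (2,6) C  (was 2)
#11 (1,6) C  (was 0)
#12 (0,3) C  (was 5)
#13 (2,2) C  (was 6)
#14 (2,2) H  (was 2)

COUNT = 7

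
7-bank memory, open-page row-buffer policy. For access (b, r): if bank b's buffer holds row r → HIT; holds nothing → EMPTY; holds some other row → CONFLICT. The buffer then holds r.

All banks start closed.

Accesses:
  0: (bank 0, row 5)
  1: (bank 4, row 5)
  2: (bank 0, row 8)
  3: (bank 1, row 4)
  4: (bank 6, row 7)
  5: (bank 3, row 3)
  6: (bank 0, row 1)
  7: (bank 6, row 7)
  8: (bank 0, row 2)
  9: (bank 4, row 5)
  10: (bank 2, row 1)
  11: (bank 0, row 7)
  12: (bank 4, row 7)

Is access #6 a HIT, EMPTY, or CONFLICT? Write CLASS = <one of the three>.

CLASS = CONFLICT

0: bank 0 row 5 — prev None → EMPTY
1: bank 4 row 5 — prev None → EMPTY
2: bank 0 row 8 — prev 5 → CONFLICT
3: bank 1 row 4 — prev None → EMPTY
4: bank 6 row 7 — prev None → EMPTY
5: bank 3 row 3 — prev None → EMPTY
6: bank 0 row 1 — prev 8 → CONFLICT
7: bank 6 row 7 — prev 7 → HIT
8: bank 0 row 2 — prev 1 → CONFLICT
9: bank 4 row 5 — prev 5 → HIT
10: bank 2 row 1 — prev None → EMPTY
11: bank 0 row 7 — prev 2 → CONFLICT
12: bank 4 row 7 — prev 5 → CONFLICT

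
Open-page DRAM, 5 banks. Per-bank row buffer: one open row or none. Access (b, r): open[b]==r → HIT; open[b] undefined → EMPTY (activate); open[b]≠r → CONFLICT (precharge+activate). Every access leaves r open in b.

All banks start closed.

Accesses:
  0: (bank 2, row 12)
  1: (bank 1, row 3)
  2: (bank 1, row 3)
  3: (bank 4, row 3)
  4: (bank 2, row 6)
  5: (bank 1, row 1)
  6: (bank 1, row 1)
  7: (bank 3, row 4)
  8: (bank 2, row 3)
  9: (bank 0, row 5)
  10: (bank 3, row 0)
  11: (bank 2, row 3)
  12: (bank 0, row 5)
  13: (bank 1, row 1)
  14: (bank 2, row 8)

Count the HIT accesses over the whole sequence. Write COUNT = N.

COUNT = 5

  [0] b2 r12: no row ⇒ E
  [1] b1 r3: no row ⇒ E
  [2] b1 r3: had r3 ⇒ H
  [3] b4 r3: no row ⇒ E
  [4] b2 r6: had r12 ⇒ C
  [5] b1 r1: had r3 ⇒ C
  [6] b1 r1: had r1 ⇒ H
  [7] b3 r4: no row ⇒ E
  [8] b2 r3: had r6 ⇒ C
  [9] b0 r5: no row ⇒ E
  [10] b3 r0: had r4 ⇒ C
  [11] b2 r3: had r3 ⇒ H
  [12] b0 r5: had r5 ⇒ H
  [13] b1 r1: had r1 ⇒ H
  [14] b2 r8: had r3 ⇒ C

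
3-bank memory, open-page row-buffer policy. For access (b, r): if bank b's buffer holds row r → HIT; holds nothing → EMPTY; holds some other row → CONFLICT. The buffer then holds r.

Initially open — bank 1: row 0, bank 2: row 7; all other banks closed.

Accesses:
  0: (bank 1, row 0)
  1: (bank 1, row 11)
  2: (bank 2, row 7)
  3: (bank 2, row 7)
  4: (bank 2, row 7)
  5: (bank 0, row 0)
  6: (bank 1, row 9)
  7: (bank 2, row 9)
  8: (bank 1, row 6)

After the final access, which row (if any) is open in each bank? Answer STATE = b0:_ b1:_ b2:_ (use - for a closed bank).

STATE = b0:0 b1:6 b2:9

0: bank 1 row 0 — prev 0 → HIT
1: bank 1 row 11 — prev 0 → CONFLICT
2: bank 2 row 7 — prev 7 → HIT
3: bank 2 row 7 — prev 7 → HIT
4: bank 2 row 7 — prev 7 → HIT
5: bank 0 row 0 — prev None → EMPTY
6: bank 1 row 9 — prev 11 → CONFLICT
7: bank 2 row 9 — prev 7 → CONFLICT
8: bank 1 row 6 — prev 9 → CONFLICT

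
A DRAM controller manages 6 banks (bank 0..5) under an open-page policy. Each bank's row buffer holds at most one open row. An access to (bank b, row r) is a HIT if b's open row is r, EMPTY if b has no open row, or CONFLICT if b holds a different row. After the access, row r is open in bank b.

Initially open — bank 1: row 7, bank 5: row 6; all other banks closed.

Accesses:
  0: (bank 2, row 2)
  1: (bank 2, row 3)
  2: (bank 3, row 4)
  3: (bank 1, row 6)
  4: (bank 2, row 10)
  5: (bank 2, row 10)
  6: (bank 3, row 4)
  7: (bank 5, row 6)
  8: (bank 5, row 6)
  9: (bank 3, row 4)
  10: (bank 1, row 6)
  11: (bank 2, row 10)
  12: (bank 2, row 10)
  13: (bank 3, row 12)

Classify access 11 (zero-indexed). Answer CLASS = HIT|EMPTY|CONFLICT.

step 0: bank2 None->2 [EMPTY]
step 1: bank2 2->3 [CONFLICT]
step 2: bank3 None->4 [EMPTY]
step 3: bank1 7->6 [CONFLICT]
step 4: bank2 3->10 [CONFLICT]
step 5: bank2 10->10 [HIT]
step 6: bank3 4->4 [HIT]
step 7: bank5 6->6 [HIT]
step 8: bank5 6->6 [HIT]
step 9: bank3 4->4 [HIT]
step 10: bank1 6->6 [HIT]
step 11: bank2 10->10 [HIT]
step 12: bank2 10->10 [HIT]
step 13: bank3 4->12 [CONFLICT]

CLASS = HIT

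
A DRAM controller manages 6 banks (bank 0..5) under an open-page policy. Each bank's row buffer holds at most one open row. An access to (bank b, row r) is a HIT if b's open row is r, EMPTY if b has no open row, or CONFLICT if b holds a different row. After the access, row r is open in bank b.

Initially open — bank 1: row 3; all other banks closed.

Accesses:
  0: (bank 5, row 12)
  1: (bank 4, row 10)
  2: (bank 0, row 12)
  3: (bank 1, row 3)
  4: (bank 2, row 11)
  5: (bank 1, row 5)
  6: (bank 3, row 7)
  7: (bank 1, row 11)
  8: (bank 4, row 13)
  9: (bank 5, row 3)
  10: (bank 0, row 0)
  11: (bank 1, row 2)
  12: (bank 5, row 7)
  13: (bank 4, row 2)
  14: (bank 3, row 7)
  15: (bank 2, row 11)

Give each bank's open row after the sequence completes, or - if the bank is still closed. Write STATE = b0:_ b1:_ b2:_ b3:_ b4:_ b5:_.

STATE = b0:0 b1:2 b2:11 b3:7 b4:2 b5:7

#0 (5,12) E
#1 (4,10) E
#2 (0,12) E
#3 (1,3) H  (was 3)
#4 (2,11) E
#5 (1,5) C  (was 3)
#6 (3,7) E
#7 (1,11) C  (was 5)
#8 (4,13) C  (was 10)
#9 (5,3) C  (was 12)
#10 (0,0) C  (was 12)
#11 (1,2) C  (was 11)
#12 (5,7) C  (was 3)
#13 (4,2) C  (was 13)
#14 (3,7) H  (was 7)
#15 (2,11) H  (was 11)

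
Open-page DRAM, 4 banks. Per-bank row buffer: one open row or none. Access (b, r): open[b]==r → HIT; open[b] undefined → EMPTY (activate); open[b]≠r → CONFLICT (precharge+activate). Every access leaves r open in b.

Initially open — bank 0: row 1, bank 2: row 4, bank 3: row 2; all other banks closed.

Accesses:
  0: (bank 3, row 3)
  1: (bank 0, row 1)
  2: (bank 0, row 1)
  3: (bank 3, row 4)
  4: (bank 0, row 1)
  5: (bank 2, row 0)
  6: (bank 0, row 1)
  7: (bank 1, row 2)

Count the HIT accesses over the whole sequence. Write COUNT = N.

step 0: bank3 2->3 [CONFLICT]
step 1: bank0 1->1 [HIT]
step 2: bank0 1->1 [HIT]
step 3: bank3 3->4 [CONFLICT]
step 4: bank0 1->1 [HIT]
step 5: bank2 4->0 [CONFLICT]
step 6: bank0 1->1 [HIT]
step 7: bank1 None->2 [EMPTY]

COUNT = 4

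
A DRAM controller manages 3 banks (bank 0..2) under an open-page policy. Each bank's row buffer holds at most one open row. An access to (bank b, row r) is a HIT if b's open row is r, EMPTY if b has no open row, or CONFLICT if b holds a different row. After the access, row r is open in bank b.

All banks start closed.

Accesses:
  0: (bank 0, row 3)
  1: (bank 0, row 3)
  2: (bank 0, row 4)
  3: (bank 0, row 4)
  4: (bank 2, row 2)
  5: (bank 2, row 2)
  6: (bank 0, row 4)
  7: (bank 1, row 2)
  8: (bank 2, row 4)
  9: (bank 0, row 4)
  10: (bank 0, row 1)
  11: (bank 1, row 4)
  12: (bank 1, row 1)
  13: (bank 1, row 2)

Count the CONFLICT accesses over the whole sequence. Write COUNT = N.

#0 (0,3) E
#1 (0,3) H  (was 3)
#2 (0,4) C  (was 3)
#3 (0,4) H  (was 4)
#4 (2,2) E
#5 (2,2) H  (was 2)
#6 (0,4) H  (was 4)
#7 (1,2) E
#8 (2,4) C  (was 2)
#9 (0,4) H  (was 4)
#10 (0,1) C  (was 4)
#11 (1,4) C  (was 2)
#12 (1,1) C  (was 4)
#13 (1,2) C  (was 1)

COUNT = 6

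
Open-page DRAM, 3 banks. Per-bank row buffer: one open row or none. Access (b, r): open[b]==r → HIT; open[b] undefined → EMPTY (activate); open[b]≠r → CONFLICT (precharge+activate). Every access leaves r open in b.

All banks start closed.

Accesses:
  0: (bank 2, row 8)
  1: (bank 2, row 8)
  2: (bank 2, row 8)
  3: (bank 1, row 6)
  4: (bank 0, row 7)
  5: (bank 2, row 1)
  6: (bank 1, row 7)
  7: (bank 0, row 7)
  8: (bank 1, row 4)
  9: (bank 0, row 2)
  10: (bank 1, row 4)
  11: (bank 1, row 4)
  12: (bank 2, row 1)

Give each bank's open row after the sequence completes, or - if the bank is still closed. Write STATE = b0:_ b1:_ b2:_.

STATE = b0:2 b1:4 b2:1

#0 (2,8) E
#1 (2,8) H  (was 8)
#2 (2,8) H  (was 8)
#3 (1,6) E
#4 (0,7) E
#5 (2,1) C  (was 8)
#6 (1,7) C  (was 6)
#7 (0,7) H  (was 7)
#8 (1,4) C  (was 7)
#9 (0,2) C  (was 7)
#10 (1,4) H  (was 4)
#11 (1,4) H  (was 4)
#12 (2,1) H  (was 1)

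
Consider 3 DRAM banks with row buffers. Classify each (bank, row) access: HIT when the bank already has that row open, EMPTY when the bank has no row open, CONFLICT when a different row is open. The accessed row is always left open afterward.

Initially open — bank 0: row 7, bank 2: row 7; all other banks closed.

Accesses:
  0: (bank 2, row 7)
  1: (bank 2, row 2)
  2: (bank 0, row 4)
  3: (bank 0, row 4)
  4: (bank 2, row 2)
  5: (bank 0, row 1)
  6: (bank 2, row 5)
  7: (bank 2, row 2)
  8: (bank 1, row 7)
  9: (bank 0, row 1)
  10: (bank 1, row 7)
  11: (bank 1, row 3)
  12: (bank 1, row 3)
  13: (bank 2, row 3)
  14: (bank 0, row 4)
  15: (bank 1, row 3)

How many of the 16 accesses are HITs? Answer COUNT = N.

#0 (2,7) H  (was 7)
#1 (2,2) C  (was 7)
#2 (0,4) C  (was 7)
#3 (0,4) H  (was 4)
#4 (2,2) H  (was 2)
#5 (0,1) C  (was 4)
#6 (2,5) C  (was 2)
#7 (2,2) C  (was 5)
#8 (1,7) E
#9 (0,1) H  (was 1)
#10 (1,7) H  (was 7)
#11 (1,3) C  (was 7)
#12 (1,3) H  (was 3)
#13 (2,3) C  (was 2)
#14 (0,4) C  (was 1)
#15 (1,3) H  (was 3)

COUNT = 7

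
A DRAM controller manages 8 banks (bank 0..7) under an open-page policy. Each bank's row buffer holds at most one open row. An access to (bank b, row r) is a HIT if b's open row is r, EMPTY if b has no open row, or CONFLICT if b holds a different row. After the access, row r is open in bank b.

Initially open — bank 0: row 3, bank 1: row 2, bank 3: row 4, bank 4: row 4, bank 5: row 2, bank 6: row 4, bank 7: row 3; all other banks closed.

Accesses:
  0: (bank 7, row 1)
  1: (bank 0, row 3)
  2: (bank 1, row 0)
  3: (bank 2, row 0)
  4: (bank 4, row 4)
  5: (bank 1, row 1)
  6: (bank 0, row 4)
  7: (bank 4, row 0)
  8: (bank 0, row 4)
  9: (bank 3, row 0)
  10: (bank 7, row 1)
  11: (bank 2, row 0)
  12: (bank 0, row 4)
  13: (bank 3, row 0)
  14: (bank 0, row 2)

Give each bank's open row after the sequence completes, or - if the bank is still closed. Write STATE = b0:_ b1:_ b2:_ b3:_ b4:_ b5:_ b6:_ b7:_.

STATE = b0:2 b1:1 b2:0 b3:0 b4:0 b5:2 b6:4 b7:1

step 0: bank7 3->1 [CONFLICT]
step 1: bank0 3->3 [HIT]
step 2: bank1 2->0 [CONFLICT]
step 3: bank2 None->0 [EMPTY]
step 4: bank4 4->4 [HIT]
step 5: bank1 0->1 [CONFLICT]
step 6: bank0 3->4 [CONFLICT]
step 7: bank4 4->0 [CONFLICT]
step 8: bank0 4->4 [HIT]
step 9: bank3 4->0 [CONFLICT]
step 10: bank7 1->1 [HIT]
step 11: bank2 0->0 [HIT]
step 12: bank0 4->4 [HIT]
step 13: bank3 0->0 [HIT]
step 14: bank0 4->2 [CONFLICT]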